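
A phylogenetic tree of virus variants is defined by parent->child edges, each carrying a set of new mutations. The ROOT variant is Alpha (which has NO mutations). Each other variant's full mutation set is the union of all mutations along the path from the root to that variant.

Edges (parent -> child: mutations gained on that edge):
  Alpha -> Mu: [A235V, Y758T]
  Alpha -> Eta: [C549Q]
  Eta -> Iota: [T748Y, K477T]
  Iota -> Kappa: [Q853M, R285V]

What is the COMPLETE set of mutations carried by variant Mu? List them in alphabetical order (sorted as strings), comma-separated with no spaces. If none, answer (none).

Answer: A235V,Y758T

Derivation:
At Alpha: gained [] -> total []
At Mu: gained ['A235V', 'Y758T'] -> total ['A235V', 'Y758T']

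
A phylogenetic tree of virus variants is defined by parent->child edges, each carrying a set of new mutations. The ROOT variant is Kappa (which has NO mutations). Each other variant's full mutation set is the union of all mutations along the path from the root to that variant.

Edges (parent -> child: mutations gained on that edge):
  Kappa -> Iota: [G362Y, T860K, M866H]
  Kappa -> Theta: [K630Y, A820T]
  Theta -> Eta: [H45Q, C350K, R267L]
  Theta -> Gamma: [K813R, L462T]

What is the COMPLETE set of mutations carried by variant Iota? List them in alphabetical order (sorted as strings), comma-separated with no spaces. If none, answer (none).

At Kappa: gained [] -> total []
At Iota: gained ['G362Y', 'T860K', 'M866H'] -> total ['G362Y', 'M866H', 'T860K']

Answer: G362Y,M866H,T860K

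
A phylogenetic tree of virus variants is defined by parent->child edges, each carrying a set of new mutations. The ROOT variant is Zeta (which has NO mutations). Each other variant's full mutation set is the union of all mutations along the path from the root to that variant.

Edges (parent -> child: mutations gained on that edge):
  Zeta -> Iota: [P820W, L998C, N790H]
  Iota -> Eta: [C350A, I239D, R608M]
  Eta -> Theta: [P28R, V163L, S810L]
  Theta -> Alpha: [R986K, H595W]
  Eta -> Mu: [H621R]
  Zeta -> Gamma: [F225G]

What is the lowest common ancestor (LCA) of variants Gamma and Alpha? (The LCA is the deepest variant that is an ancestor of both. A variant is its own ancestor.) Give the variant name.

Answer: Zeta

Derivation:
Path from root to Gamma: Zeta -> Gamma
  ancestors of Gamma: {Zeta, Gamma}
Path from root to Alpha: Zeta -> Iota -> Eta -> Theta -> Alpha
  ancestors of Alpha: {Zeta, Iota, Eta, Theta, Alpha}
Common ancestors: {Zeta}
Walk up from Alpha: Alpha (not in ancestors of Gamma), Theta (not in ancestors of Gamma), Eta (not in ancestors of Gamma), Iota (not in ancestors of Gamma), Zeta (in ancestors of Gamma)
Deepest common ancestor (LCA) = Zeta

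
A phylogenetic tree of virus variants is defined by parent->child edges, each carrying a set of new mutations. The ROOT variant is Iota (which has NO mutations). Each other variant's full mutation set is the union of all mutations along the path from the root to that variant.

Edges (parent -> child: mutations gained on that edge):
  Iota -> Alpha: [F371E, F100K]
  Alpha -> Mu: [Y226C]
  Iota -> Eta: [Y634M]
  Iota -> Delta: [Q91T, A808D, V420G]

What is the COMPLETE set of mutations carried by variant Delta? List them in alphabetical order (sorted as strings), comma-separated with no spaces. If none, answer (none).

Answer: A808D,Q91T,V420G

Derivation:
At Iota: gained [] -> total []
At Delta: gained ['Q91T', 'A808D', 'V420G'] -> total ['A808D', 'Q91T', 'V420G']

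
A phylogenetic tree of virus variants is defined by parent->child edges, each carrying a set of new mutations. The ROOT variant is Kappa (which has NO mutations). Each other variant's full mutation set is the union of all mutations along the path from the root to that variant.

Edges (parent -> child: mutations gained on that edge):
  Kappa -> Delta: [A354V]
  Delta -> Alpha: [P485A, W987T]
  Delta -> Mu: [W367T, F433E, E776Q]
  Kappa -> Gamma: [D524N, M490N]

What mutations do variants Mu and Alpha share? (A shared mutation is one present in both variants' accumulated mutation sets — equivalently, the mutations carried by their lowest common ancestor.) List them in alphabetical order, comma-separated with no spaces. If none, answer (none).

Answer: A354V

Derivation:
Accumulating mutations along path to Mu:
  At Kappa: gained [] -> total []
  At Delta: gained ['A354V'] -> total ['A354V']
  At Mu: gained ['W367T', 'F433E', 'E776Q'] -> total ['A354V', 'E776Q', 'F433E', 'W367T']
Mutations(Mu) = ['A354V', 'E776Q', 'F433E', 'W367T']
Accumulating mutations along path to Alpha:
  At Kappa: gained [] -> total []
  At Delta: gained ['A354V'] -> total ['A354V']
  At Alpha: gained ['P485A', 'W987T'] -> total ['A354V', 'P485A', 'W987T']
Mutations(Alpha) = ['A354V', 'P485A', 'W987T']
Intersection: ['A354V', 'E776Q', 'F433E', 'W367T'] ∩ ['A354V', 'P485A', 'W987T'] = ['A354V']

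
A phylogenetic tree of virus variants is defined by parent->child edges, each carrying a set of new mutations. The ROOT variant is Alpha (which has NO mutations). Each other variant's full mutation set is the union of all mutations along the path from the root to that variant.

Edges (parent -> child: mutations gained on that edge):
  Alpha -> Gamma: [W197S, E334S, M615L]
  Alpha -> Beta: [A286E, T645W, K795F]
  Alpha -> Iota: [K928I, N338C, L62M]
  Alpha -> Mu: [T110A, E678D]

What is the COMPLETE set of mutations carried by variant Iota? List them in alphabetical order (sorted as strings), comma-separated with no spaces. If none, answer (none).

At Alpha: gained [] -> total []
At Iota: gained ['K928I', 'N338C', 'L62M'] -> total ['K928I', 'L62M', 'N338C']

Answer: K928I,L62M,N338C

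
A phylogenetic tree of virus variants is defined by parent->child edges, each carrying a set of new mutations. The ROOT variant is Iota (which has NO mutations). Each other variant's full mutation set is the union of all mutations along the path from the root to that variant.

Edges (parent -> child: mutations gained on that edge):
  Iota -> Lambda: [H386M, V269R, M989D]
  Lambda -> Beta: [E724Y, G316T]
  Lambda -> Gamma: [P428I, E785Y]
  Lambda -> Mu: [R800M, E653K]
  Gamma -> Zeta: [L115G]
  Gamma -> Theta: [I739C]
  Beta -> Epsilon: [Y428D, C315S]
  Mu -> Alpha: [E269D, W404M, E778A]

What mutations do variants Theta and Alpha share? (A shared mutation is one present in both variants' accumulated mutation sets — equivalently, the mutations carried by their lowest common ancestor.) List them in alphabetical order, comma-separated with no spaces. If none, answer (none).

Answer: H386M,M989D,V269R

Derivation:
Accumulating mutations along path to Theta:
  At Iota: gained [] -> total []
  At Lambda: gained ['H386M', 'V269R', 'M989D'] -> total ['H386M', 'M989D', 'V269R']
  At Gamma: gained ['P428I', 'E785Y'] -> total ['E785Y', 'H386M', 'M989D', 'P428I', 'V269R']
  At Theta: gained ['I739C'] -> total ['E785Y', 'H386M', 'I739C', 'M989D', 'P428I', 'V269R']
Mutations(Theta) = ['E785Y', 'H386M', 'I739C', 'M989D', 'P428I', 'V269R']
Accumulating mutations along path to Alpha:
  At Iota: gained [] -> total []
  At Lambda: gained ['H386M', 'V269R', 'M989D'] -> total ['H386M', 'M989D', 'V269R']
  At Mu: gained ['R800M', 'E653K'] -> total ['E653K', 'H386M', 'M989D', 'R800M', 'V269R']
  At Alpha: gained ['E269D', 'W404M', 'E778A'] -> total ['E269D', 'E653K', 'E778A', 'H386M', 'M989D', 'R800M', 'V269R', 'W404M']
Mutations(Alpha) = ['E269D', 'E653K', 'E778A', 'H386M', 'M989D', 'R800M', 'V269R', 'W404M']
Intersection: ['E785Y', 'H386M', 'I739C', 'M989D', 'P428I', 'V269R'] ∩ ['E269D', 'E653K', 'E778A', 'H386M', 'M989D', 'R800M', 'V269R', 'W404M'] = ['H386M', 'M989D', 'V269R']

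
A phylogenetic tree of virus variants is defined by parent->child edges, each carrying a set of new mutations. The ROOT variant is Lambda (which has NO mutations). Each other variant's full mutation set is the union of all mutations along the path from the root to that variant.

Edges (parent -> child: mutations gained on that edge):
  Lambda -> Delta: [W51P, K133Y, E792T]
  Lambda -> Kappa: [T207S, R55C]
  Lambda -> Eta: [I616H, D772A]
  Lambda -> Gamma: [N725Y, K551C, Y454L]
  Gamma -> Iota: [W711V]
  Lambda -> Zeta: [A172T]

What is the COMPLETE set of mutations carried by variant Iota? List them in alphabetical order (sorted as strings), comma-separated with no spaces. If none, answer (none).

At Lambda: gained [] -> total []
At Gamma: gained ['N725Y', 'K551C', 'Y454L'] -> total ['K551C', 'N725Y', 'Y454L']
At Iota: gained ['W711V'] -> total ['K551C', 'N725Y', 'W711V', 'Y454L']

Answer: K551C,N725Y,W711V,Y454L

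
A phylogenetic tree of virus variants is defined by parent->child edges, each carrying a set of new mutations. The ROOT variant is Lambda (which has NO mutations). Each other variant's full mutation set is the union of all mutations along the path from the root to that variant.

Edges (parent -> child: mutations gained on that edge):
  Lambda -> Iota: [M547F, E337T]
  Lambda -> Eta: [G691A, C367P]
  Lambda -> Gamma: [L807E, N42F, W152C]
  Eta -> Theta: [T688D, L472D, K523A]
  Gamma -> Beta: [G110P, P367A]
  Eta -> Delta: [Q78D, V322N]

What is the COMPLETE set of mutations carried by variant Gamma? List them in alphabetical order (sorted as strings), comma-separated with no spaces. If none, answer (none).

At Lambda: gained [] -> total []
At Gamma: gained ['L807E', 'N42F', 'W152C'] -> total ['L807E', 'N42F', 'W152C']

Answer: L807E,N42F,W152C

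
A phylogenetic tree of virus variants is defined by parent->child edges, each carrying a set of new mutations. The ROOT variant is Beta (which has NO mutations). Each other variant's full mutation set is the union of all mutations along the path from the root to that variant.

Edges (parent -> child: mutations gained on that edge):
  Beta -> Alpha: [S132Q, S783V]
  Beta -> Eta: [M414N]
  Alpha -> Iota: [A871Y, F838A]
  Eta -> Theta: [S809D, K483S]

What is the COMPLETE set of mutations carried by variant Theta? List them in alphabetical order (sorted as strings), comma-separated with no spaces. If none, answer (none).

Answer: K483S,M414N,S809D

Derivation:
At Beta: gained [] -> total []
At Eta: gained ['M414N'] -> total ['M414N']
At Theta: gained ['S809D', 'K483S'] -> total ['K483S', 'M414N', 'S809D']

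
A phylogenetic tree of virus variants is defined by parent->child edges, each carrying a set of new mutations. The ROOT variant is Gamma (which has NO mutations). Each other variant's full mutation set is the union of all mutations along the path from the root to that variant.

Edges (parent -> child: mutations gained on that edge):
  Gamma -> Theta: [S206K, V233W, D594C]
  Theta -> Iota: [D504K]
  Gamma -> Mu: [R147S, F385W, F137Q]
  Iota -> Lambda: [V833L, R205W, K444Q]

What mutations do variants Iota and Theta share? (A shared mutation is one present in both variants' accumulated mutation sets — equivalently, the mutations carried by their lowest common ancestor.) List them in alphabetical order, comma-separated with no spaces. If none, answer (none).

Accumulating mutations along path to Iota:
  At Gamma: gained [] -> total []
  At Theta: gained ['S206K', 'V233W', 'D594C'] -> total ['D594C', 'S206K', 'V233W']
  At Iota: gained ['D504K'] -> total ['D504K', 'D594C', 'S206K', 'V233W']
Mutations(Iota) = ['D504K', 'D594C', 'S206K', 'V233W']
Accumulating mutations along path to Theta:
  At Gamma: gained [] -> total []
  At Theta: gained ['S206K', 'V233W', 'D594C'] -> total ['D594C', 'S206K', 'V233W']
Mutations(Theta) = ['D594C', 'S206K', 'V233W']
Intersection: ['D504K', 'D594C', 'S206K', 'V233W'] ∩ ['D594C', 'S206K', 'V233W'] = ['D594C', 'S206K', 'V233W']

Answer: D594C,S206K,V233W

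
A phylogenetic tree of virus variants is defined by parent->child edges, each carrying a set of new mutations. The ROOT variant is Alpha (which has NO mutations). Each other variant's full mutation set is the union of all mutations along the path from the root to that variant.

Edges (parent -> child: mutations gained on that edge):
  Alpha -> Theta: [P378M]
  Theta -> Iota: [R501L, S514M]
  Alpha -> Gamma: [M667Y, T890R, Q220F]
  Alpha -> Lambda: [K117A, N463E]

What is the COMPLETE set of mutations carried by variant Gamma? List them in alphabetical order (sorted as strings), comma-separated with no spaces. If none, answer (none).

Answer: M667Y,Q220F,T890R

Derivation:
At Alpha: gained [] -> total []
At Gamma: gained ['M667Y', 'T890R', 'Q220F'] -> total ['M667Y', 'Q220F', 'T890R']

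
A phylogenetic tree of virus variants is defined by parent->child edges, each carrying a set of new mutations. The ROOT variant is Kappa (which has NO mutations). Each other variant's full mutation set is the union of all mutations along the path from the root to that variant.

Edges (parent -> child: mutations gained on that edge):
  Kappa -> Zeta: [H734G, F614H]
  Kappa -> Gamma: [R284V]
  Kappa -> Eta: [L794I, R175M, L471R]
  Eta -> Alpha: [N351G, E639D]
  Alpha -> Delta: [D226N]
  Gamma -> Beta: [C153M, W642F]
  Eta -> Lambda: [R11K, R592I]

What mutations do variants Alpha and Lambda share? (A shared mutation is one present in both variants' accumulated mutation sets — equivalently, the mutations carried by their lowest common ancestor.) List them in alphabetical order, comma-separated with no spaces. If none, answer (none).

Answer: L471R,L794I,R175M

Derivation:
Accumulating mutations along path to Alpha:
  At Kappa: gained [] -> total []
  At Eta: gained ['L794I', 'R175M', 'L471R'] -> total ['L471R', 'L794I', 'R175M']
  At Alpha: gained ['N351G', 'E639D'] -> total ['E639D', 'L471R', 'L794I', 'N351G', 'R175M']
Mutations(Alpha) = ['E639D', 'L471R', 'L794I', 'N351G', 'R175M']
Accumulating mutations along path to Lambda:
  At Kappa: gained [] -> total []
  At Eta: gained ['L794I', 'R175M', 'L471R'] -> total ['L471R', 'L794I', 'R175M']
  At Lambda: gained ['R11K', 'R592I'] -> total ['L471R', 'L794I', 'R11K', 'R175M', 'R592I']
Mutations(Lambda) = ['L471R', 'L794I', 'R11K', 'R175M', 'R592I']
Intersection: ['E639D', 'L471R', 'L794I', 'N351G', 'R175M'] ∩ ['L471R', 'L794I', 'R11K', 'R175M', 'R592I'] = ['L471R', 'L794I', 'R175M']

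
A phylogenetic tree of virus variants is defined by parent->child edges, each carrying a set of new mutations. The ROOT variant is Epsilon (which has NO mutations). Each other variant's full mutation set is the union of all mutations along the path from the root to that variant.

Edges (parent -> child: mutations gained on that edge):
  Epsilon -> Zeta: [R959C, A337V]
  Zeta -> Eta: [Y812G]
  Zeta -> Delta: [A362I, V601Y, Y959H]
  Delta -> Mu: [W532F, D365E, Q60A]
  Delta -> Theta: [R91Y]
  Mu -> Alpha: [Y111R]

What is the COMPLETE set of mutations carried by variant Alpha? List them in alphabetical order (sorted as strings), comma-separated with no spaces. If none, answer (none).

At Epsilon: gained [] -> total []
At Zeta: gained ['R959C', 'A337V'] -> total ['A337V', 'R959C']
At Delta: gained ['A362I', 'V601Y', 'Y959H'] -> total ['A337V', 'A362I', 'R959C', 'V601Y', 'Y959H']
At Mu: gained ['W532F', 'D365E', 'Q60A'] -> total ['A337V', 'A362I', 'D365E', 'Q60A', 'R959C', 'V601Y', 'W532F', 'Y959H']
At Alpha: gained ['Y111R'] -> total ['A337V', 'A362I', 'D365E', 'Q60A', 'R959C', 'V601Y', 'W532F', 'Y111R', 'Y959H']

Answer: A337V,A362I,D365E,Q60A,R959C,V601Y,W532F,Y111R,Y959H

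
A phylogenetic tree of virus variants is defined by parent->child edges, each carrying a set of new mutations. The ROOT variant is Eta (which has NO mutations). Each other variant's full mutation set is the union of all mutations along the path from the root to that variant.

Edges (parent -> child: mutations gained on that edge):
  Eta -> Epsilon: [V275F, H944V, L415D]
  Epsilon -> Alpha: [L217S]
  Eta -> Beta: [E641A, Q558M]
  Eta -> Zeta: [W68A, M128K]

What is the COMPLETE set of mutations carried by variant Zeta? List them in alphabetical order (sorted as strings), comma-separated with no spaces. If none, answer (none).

At Eta: gained [] -> total []
At Zeta: gained ['W68A', 'M128K'] -> total ['M128K', 'W68A']

Answer: M128K,W68A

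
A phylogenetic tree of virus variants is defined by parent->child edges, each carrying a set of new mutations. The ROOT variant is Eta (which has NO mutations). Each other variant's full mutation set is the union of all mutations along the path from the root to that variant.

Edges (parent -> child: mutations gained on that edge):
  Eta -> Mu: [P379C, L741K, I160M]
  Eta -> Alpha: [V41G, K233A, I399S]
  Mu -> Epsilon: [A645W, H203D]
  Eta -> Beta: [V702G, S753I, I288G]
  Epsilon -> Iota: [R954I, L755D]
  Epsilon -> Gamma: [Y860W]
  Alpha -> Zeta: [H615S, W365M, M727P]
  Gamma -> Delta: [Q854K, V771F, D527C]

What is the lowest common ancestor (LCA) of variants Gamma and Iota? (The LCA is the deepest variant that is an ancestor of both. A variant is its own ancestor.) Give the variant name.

Answer: Epsilon

Derivation:
Path from root to Gamma: Eta -> Mu -> Epsilon -> Gamma
  ancestors of Gamma: {Eta, Mu, Epsilon, Gamma}
Path from root to Iota: Eta -> Mu -> Epsilon -> Iota
  ancestors of Iota: {Eta, Mu, Epsilon, Iota}
Common ancestors: {Eta, Mu, Epsilon}
Walk up from Iota: Iota (not in ancestors of Gamma), Epsilon (in ancestors of Gamma), Mu (in ancestors of Gamma), Eta (in ancestors of Gamma)
Deepest common ancestor (LCA) = Epsilon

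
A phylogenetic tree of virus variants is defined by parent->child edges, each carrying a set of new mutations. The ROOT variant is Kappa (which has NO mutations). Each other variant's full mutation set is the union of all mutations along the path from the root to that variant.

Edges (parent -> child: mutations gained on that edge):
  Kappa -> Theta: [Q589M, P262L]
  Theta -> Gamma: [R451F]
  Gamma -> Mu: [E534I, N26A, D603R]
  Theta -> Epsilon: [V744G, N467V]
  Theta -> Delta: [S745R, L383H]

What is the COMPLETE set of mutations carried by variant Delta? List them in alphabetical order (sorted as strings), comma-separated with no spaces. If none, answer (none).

At Kappa: gained [] -> total []
At Theta: gained ['Q589M', 'P262L'] -> total ['P262L', 'Q589M']
At Delta: gained ['S745R', 'L383H'] -> total ['L383H', 'P262L', 'Q589M', 'S745R']

Answer: L383H,P262L,Q589M,S745R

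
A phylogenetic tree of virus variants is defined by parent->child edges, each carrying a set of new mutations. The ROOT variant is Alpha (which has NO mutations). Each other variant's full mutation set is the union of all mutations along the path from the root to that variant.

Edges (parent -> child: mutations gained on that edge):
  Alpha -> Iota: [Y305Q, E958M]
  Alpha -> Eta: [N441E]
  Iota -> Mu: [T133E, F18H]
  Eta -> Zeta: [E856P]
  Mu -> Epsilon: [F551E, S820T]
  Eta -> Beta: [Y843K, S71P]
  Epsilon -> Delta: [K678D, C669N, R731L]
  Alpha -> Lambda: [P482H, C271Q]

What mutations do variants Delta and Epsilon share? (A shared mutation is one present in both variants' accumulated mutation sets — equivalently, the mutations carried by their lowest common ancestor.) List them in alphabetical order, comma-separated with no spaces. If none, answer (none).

Answer: E958M,F18H,F551E,S820T,T133E,Y305Q

Derivation:
Accumulating mutations along path to Delta:
  At Alpha: gained [] -> total []
  At Iota: gained ['Y305Q', 'E958M'] -> total ['E958M', 'Y305Q']
  At Mu: gained ['T133E', 'F18H'] -> total ['E958M', 'F18H', 'T133E', 'Y305Q']
  At Epsilon: gained ['F551E', 'S820T'] -> total ['E958M', 'F18H', 'F551E', 'S820T', 'T133E', 'Y305Q']
  At Delta: gained ['K678D', 'C669N', 'R731L'] -> total ['C669N', 'E958M', 'F18H', 'F551E', 'K678D', 'R731L', 'S820T', 'T133E', 'Y305Q']
Mutations(Delta) = ['C669N', 'E958M', 'F18H', 'F551E', 'K678D', 'R731L', 'S820T', 'T133E', 'Y305Q']
Accumulating mutations along path to Epsilon:
  At Alpha: gained [] -> total []
  At Iota: gained ['Y305Q', 'E958M'] -> total ['E958M', 'Y305Q']
  At Mu: gained ['T133E', 'F18H'] -> total ['E958M', 'F18H', 'T133E', 'Y305Q']
  At Epsilon: gained ['F551E', 'S820T'] -> total ['E958M', 'F18H', 'F551E', 'S820T', 'T133E', 'Y305Q']
Mutations(Epsilon) = ['E958M', 'F18H', 'F551E', 'S820T', 'T133E', 'Y305Q']
Intersection: ['C669N', 'E958M', 'F18H', 'F551E', 'K678D', 'R731L', 'S820T', 'T133E', 'Y305Q'] ∩ ['E958M', 'F18H', 'F551E', 'S820T', 'T133E', 'Y305Q'] = ['E958M', 'F18H', 'F551E', 'S820T', 'T133E', 'Y305Q']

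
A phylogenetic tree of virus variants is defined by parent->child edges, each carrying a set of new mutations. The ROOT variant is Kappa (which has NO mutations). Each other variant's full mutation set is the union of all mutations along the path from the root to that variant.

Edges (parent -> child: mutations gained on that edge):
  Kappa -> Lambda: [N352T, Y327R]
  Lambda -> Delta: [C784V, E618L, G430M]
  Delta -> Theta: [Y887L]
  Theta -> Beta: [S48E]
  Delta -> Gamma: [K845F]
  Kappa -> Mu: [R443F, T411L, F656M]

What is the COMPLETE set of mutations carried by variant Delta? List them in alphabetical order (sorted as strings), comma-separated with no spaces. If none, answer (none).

At Kappa: gained [] -> total []
At Lambda: gained ['N352T', 'Y327R'] -> total ['N352T', 'Y327R']
At Delta: gained ['C784V', 'E618L', 'G430M'] -> total ['C784V', 'E618L', 'G430M', 'N352T', 'Y327R']

Answer: C784V,E618L,G430M,N352T,Y327R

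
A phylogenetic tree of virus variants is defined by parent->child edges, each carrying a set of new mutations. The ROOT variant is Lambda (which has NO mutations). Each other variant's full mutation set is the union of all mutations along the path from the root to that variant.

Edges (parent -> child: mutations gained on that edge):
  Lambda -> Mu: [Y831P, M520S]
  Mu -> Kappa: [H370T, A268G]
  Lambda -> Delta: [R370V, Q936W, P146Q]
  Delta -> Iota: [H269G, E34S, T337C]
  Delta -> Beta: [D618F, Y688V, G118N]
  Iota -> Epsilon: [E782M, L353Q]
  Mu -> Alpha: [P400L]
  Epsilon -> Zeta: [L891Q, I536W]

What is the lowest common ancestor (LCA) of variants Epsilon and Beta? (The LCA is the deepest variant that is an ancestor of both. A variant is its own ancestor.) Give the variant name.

Answer: Delta

Derivation:
Path from root to Epsilon: Lambda -> Delta -> Iota -> Epsilon
  ancestors of Epsilon: {Lambda, Delta, Iota, Epsilon}
Path from root to Beta: Lambda -> Delta -> Beta
  ancestors of Beta: {Lambda, Delta, Beta}
Common ancestors: {Lambda, Delta}
Walk up from Beta: Beta (not in ancestors of Epsilon), Delta (in ancestors of Epsilon), Lambda (in ancestors of Epsilon)
Deepest common ancestor (LCA) = Delta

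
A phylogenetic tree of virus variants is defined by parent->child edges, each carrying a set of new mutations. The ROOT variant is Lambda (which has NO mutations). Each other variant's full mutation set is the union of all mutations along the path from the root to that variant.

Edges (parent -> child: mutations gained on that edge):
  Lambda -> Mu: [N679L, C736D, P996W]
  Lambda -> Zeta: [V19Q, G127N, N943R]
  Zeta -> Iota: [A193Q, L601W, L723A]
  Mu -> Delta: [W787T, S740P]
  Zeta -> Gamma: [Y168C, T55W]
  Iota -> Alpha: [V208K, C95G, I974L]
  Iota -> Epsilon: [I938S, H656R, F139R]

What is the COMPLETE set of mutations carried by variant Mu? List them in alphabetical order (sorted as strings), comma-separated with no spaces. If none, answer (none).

At Lambda: gained [] -> total []
At Mu: gained ['N679L', 'C736D', 'P996W'] -> total ['C736D', 'N679L', 'P996W']

Answer: C736D,N679L,P996W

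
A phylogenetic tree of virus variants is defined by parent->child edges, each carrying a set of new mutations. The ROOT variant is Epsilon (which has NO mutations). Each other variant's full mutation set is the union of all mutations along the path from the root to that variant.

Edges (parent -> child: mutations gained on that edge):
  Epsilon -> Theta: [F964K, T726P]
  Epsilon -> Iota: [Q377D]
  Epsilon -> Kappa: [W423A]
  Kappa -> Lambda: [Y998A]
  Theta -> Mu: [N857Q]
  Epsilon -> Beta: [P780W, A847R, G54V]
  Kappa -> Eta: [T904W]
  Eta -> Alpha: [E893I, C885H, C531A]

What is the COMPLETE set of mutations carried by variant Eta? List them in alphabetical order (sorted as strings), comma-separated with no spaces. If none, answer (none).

Answer: T904W,W423A

Derivation:
At Epsilon: gained [] -> total []
At Kappa: gained ['W423A'] -> total ['W423A']
At Eta: gained ['T904W'] -> total ['T904W', 'W423A']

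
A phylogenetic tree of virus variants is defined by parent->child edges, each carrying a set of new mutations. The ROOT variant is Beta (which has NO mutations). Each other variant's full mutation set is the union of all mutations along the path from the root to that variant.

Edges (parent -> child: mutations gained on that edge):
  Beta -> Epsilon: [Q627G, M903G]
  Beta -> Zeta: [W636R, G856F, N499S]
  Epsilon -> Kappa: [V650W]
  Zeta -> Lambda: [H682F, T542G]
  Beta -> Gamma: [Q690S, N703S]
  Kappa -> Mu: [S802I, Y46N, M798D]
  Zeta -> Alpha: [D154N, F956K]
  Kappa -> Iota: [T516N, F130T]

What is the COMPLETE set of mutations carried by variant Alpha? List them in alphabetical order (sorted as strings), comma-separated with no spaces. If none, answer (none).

Answer: D154N,F956K,G856F,N499S,W636R

Derivation:
At Beta: gained [] -> total []
At Zeta: gained ['W636R', 'G856F', 'N499S'] -> total ['G856F', 'N499S', 'W636R']
At Alpha: gained ['D154N', 'F956K'] -> total ['D154N', 'F956K', 'G856F', 'N499S', 'W636R']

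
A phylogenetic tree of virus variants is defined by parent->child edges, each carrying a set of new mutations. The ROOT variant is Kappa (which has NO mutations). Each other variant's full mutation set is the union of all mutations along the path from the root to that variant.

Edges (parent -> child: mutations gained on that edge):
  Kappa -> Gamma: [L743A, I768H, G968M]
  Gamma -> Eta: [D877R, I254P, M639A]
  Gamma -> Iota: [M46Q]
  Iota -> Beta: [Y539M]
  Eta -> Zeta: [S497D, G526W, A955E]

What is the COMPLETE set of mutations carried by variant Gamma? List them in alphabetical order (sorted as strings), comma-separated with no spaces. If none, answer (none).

At Kappa: gained [] -> total []
At Gamma: gained ['L743A', 'I768H', 'G968M'] -> total ['G968M', 'I768H', 'L743A']

Answer: G968M,I768H,L743A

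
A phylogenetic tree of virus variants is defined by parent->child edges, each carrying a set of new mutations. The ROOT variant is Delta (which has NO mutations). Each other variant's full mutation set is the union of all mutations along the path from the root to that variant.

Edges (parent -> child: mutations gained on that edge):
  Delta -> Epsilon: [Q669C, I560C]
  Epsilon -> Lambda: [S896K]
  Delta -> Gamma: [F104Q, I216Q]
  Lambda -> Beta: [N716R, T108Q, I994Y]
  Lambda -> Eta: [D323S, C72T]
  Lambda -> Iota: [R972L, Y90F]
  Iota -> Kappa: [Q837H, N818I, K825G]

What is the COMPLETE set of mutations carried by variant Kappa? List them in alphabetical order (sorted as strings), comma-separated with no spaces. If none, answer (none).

At Delta: gained [] -> total []
At Epsilon: gained ['Q669C', 'I560C'] -> total ['I560C', 'Q669C']
At Lambda: gained ['S896K'] -> total ['I560C', 'Q669C', 'S896K']
At Iota: gained ['R972L', 'Y90F'] -> total ['I560C', 'Q669C', 'R972L', 'S896K', 'Y90F']
At Kappa: gained ['Q837H', 'N818I', 'K825G'] -> total ['I560C', 'K825G', 'N818I', 'Q669C', 'Q837H', 'R972L', 'S896K', 'Y90F']

Answer: I560C,K825G,N818I,Q669C,Q837H,R972L,S896K,Y90F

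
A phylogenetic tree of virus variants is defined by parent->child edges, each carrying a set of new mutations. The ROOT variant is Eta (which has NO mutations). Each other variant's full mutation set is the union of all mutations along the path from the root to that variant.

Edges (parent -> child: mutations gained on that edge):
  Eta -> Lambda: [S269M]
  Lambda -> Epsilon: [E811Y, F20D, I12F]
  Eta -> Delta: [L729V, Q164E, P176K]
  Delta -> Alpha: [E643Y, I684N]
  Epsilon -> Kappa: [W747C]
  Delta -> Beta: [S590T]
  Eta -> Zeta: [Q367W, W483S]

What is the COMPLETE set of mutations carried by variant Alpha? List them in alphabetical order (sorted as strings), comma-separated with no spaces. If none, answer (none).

Answer: E643Y,I684N,L729V,P176K,Q164E

Derivation:
At Eta: gained [] -> total []
At Delta: gained ['L729V', 'Q164E', 'P176K'] -> total ['L729V', 'P176K', 'Q164E']
At Alpha: gained ['E643Y', 'I684N'] -> total ['E643Y', 'I684N', 'L729V', 'P176K', 'Q164E']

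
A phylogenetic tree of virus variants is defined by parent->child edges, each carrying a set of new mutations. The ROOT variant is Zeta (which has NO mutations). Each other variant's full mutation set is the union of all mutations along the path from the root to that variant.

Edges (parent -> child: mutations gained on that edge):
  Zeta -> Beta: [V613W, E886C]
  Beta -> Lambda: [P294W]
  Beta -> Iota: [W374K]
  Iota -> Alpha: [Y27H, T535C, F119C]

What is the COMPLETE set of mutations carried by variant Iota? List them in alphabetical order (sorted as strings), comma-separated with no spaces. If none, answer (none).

At Zeta: gained [] -> total []
At Beta: gained ['V613W', 'E886C'] -> total ['E886C', 'V613W']
At Iota: gained ['W374K'] -> total ['E886C', 'V613W', 'W374K']

Answer: E886C,V613W,W374K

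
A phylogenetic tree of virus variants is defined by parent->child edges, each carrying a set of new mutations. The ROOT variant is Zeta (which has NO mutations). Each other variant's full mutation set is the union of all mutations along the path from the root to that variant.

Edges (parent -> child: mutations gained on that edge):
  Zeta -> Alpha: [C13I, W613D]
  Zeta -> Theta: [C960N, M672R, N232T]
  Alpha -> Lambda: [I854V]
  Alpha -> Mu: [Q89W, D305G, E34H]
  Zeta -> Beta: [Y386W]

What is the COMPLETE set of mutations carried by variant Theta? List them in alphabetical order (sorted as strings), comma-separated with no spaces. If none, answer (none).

At Zeta: gained [] -> total []
At Theta: gained ['C960N', 'M672R', 'N232T'] -> total ['C960N', 'M672R', 'N232T']

Answer: C960N,M672R,N232T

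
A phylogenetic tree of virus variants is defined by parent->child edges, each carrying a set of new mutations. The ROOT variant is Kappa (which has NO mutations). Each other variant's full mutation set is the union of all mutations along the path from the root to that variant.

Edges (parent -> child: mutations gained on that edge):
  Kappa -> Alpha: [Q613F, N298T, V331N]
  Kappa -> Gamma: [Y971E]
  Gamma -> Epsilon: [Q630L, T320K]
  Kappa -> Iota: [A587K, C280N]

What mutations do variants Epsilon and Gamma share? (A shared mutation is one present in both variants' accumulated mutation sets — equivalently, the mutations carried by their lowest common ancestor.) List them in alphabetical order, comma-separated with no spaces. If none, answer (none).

Answer: Y971E

Derivation:
Accumulating mutations along path to Epsilon:
  At Kappa: gained [] -> total []
  At Gamma: gained ['Y971E'] -> total ['Y971E']
  At Epsilon: gained ['Q630L', 'T320K'] -> total ['Q630L', 'T320K', 'Y971E']
Mutations(Epsilon) = ['Q630L', 'T320K', 'Y971E']
Accumulating mutations along path to Gamma:
  At Kappa: gained [] -> total []
  At Gamma: gained ['Y971E'] -> total ['Y971E']
Mutations(Gamma) = ['Y971E']
Intersection: ['Q630L', 'T320K', 'Y971E'] ∩ ['Y971E'] = ['Y971E']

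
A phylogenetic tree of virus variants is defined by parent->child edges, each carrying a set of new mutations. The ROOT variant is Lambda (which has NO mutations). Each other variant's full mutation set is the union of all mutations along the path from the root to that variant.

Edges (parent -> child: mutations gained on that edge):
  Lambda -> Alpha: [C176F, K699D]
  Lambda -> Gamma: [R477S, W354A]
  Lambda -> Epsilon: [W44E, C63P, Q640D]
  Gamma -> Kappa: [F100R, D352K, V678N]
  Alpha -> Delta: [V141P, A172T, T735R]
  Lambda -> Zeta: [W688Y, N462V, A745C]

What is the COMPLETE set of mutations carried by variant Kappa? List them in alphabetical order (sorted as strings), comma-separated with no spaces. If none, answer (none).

Answer: D352K,F100R,R477S,V678N,W354A

Derivation:
At Lambda: gained [] -> total []
At Gamma: gained ['R477S', 'W354A'] -> total ['R477S', 'W354A']
At Kappa: gained ['F100R', 'D352K', 'V678N'] -> total ['D352K', 'F100R', 'R477S', 'V678N', 'W354A']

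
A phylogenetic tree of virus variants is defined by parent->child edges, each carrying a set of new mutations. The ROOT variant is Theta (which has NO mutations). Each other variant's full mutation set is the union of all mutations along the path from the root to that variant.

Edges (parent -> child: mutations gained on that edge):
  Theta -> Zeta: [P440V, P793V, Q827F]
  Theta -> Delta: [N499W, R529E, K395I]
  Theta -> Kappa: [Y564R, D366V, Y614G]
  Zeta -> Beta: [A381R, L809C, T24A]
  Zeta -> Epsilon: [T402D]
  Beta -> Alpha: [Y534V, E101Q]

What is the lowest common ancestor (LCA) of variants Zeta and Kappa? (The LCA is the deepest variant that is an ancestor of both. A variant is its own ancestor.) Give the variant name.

Answer: Theta

Derivation:
Path from root to Zeta: Theta -> Zeta
  ancestors of Zeta: {Theta, Zeta}
Path from root to Kappa: Theta -> Kappa
  ancestors of Kappa: {Theta, Kappa}
Common ancestors: {Theta}
Walk up from Kappa: Kappa (not in ancestors of Zeta), Theta (in ancestors of Zeta)
Deepest common ancestor (LCA) = Theta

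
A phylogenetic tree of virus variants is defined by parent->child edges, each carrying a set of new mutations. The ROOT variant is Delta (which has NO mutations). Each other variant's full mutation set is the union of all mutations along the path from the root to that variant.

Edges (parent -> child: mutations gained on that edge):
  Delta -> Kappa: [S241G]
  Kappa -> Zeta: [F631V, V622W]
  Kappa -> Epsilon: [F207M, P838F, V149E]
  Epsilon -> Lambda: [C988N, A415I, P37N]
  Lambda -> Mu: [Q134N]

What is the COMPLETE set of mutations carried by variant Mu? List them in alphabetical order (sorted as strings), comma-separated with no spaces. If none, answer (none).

Answer: A415I,C988N,F207M,P37N,P838F,Q134N,S241G,V149E

Derivation:
At Delta: gained [] -> total []
At Kappa: gained ['S241G'] -> total ['S241G']
At Epsilon: gained ['F207M', 'P838F', 'V149E'] -> total ['F207M', 'P838F', 'S241G', 'V149E']
At Lambda: gained ['C988N', 'A415I', 'P37N'] -> total ['A415I', 'C988N', 'F207M', 'P37N', 'P838F', 'S241G', 'V149E']
At Mu: gained ['Q134N'] -> total ['A415I', 'C988N', 'F207M', 'P37N', 'P838F', 'Q134N', 'S241G', 'V149E']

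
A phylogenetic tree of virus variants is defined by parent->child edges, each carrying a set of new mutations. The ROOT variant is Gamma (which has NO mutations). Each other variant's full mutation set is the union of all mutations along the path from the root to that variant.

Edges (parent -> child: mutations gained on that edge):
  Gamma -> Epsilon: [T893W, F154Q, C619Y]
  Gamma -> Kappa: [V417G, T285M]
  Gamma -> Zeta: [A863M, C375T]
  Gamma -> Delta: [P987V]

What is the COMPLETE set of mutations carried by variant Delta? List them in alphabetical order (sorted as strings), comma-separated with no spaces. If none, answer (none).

Answer: P987V

Derivation:
At Gamma: gained [] -> total []
At Delta: gained ['P987V'] -> total ['P987V']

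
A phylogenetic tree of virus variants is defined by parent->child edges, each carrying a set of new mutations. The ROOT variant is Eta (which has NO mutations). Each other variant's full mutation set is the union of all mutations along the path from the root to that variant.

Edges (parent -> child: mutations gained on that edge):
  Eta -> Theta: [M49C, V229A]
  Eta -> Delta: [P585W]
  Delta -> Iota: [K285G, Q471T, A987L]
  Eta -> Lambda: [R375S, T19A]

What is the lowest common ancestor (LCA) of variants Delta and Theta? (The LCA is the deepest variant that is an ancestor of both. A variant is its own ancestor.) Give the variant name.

Answer: Eta

Derivation:
Path from root to Delta: Eta -> Delta
  ancestors of Delta: {Eta, Delta}
Path from root to Theta: Eta -> Theta
  ancestors of Theta: {Eta, Theta}
Common ancestors: {Eta}
Walk up from Theta: Theta (not in ancestors of Delta), Eta (in ancestors of Delta)
Deepest common ancestor (LCA) = Eta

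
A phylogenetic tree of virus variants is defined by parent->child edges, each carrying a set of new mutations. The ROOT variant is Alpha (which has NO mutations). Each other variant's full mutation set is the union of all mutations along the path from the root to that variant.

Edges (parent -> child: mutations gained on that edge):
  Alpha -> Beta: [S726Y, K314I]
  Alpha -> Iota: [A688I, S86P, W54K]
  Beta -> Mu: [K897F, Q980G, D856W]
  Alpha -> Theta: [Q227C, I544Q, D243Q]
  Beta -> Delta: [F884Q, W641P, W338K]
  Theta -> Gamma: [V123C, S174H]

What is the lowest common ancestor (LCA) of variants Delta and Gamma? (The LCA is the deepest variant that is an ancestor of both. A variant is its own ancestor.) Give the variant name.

Answer: Alpha

Derivation:
Path from root to Delta: Alpha -> Beta -> Delta
  ancestors of Delta: {Alpha, Beta, Delta}
Path from root to Gamma: Alpha -> Theta -> Gamma
  ancestors of Gamma: {Alpha, Theta, Gamma}
Common ancestors: {Alpha}
Walk up from Gamma: Gamma (not in ancestors of Delta), Theta (not in ancestors of Delta), Alpha (in ancestors of Delta)
Deepest common ancestor (LCA) = Alpha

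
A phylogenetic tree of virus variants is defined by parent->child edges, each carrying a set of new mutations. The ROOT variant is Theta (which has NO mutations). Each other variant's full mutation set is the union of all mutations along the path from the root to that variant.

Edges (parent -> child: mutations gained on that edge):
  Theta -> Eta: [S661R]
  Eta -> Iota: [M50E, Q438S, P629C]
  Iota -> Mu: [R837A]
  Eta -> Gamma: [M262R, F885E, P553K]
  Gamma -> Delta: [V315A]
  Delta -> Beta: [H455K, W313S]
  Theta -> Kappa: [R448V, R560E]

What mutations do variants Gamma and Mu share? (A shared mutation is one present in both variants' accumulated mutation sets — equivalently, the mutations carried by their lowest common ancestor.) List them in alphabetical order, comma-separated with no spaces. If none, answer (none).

Accumulating mutations along path to Gamma:
  At Theta: gained [] -> total []
  At Eta: gained ['S661R'] -> total ['S661R']
  At Gamma: gained ['M262R', 'F885E', 'P553K'] -> total ['F885E', 'M262R', 'P553K', 'S661R']
Mutations(Gamma) = ['F885E', 'M262R', 'P553K', 'S661R']
Accumulating mutations along path to Mu:
  At Theta: gained [] -> total []
  At Eta: gained ['S661R'] -> total ['S661R']
  At Iota: gained ['M50E', 'Q438S', 'P629C'] -> total ['M50E', 'P629C', 'Q438S', 'S661R']
  At Mu: gained ['R837A'] -> total ['M50E', 'P629C', 'Q438S', 'R837A', 'S661R']
Mutations(Mu) = ['M50E', 'P629C', 'Q438S', 'R837A', 'S661R']
Intersection: ['F885E', 'M262R', 'P553K', 'S661R'] ∩ ['M50E', 'P629C', 'Q438S', 'R837A', 'S661R'] = ['S661R']

Answer: S661R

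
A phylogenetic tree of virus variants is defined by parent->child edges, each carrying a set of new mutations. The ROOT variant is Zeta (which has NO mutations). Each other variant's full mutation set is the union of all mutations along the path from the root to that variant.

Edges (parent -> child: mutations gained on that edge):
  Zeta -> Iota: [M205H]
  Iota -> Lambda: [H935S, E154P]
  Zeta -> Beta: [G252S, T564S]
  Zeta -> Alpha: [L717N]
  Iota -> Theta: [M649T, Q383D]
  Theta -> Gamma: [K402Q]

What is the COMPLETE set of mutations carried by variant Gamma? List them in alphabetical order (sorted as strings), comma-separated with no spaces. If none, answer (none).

At Zeta: gained [] -> total []
At Iota: gained ['M205H'] -> total ['M205H']
At Theta: gained ['M649T', 'Q383D'] -> total ['M205H', 'M649T', 'Q383D']
At Gamma: gained ['K402Q'] -> total ['K402Q', 'M205H', 'M649T', 'Q383D']

Answer: K402Q,M205H,M649T,Q383D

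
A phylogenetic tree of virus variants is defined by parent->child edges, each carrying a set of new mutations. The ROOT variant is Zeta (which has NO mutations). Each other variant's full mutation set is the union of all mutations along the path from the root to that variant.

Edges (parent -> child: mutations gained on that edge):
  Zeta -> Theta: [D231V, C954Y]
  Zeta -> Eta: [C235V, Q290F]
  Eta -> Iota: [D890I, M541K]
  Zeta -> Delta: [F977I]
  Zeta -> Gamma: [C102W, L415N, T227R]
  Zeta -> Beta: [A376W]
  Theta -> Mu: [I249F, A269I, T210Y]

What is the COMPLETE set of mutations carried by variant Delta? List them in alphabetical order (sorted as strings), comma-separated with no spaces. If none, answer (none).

At Zeta: gained [] -> total []
At Delta: gained ['F977I'] -> total ['F977I']

Answer: F977I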